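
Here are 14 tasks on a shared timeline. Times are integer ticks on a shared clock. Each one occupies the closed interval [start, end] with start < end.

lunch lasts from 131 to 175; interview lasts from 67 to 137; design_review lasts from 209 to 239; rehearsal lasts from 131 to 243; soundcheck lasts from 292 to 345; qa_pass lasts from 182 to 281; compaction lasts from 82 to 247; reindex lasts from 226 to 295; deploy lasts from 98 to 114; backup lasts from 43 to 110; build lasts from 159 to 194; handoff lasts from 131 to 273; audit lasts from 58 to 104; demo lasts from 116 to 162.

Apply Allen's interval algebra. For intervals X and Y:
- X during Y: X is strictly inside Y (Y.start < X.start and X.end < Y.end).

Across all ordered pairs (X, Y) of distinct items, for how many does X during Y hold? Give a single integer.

Checking all 182 ordered pairs for relation 'during'; matching pairs in alphabetical order:
(audit, backup): audit during backup ✓
(build, compaction): build during compaction ✓
(build, handoff): build during handoff ✓
(build, rehearsal): build during rehearsal ✓
(demo, compaction): demo during compaction ✓
(deploy, compaction): deploy during compaction ✓
(deploy, interview): deploy during interview ✓
(design_review, compaction): design_review during compaction ✓
(design_review, handoff): design_review during handoff ✓
(design_review, qa_pass): design_review during qa_pass ✓
(design_review, rehearsal): design_review during rehearsal ✓
(lunch, compaction): lunch during compaction ✓
(rehearsal, compaction): rehearsal during compaction ✓
Count: 13.

13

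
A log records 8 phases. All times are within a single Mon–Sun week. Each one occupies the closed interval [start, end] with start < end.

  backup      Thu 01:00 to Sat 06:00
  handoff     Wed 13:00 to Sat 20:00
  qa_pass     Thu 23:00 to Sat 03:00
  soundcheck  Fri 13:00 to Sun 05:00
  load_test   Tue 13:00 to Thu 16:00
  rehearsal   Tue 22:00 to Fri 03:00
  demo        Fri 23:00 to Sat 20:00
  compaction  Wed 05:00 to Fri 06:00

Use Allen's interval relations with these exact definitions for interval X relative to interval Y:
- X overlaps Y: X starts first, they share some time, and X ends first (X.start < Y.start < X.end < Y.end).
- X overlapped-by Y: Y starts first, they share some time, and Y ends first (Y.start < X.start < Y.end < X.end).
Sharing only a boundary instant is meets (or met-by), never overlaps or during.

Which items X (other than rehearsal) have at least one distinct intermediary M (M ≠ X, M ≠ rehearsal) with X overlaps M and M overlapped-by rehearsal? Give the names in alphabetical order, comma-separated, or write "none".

Target rehearsal = [Tue 22:00, Fri 03:00].
Intermediaries M with M overlapped-by rehearsal: backup, compaction, handoff, qa_pass.
Via backup — items with X overlaps backup: compaction, load_test.
Via compaction — items with X overlaps compaction: load_test.
Via handoff — items with X overlaps handoff: compaction, load_test.
Via qa_pass — items with X overlaps qa_pass: compaction.
Union: compaction, load_test.

compaction, load_test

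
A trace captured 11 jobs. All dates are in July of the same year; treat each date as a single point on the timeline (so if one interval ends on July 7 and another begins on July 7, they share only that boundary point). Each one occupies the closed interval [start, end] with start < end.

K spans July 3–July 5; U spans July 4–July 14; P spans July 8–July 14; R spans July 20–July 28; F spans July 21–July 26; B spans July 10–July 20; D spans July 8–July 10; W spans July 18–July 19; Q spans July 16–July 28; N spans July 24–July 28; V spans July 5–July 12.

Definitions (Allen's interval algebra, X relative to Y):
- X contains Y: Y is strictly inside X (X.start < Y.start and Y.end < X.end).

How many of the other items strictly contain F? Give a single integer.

Target F = [July 21, July 26].
B [July 10, July 20] → before → no.
D [July 8, July 10] → before → no.
K [July 3, July 5] → before → no.
N [July 24, July 28] → overlapped-by → no.
P [July 8, July 14] → before → no.
Q [July 16, July 28] → contains → counts.
R [July 20, July 28] → contains → counts.
U [July 4, July 14] → before → no.
V [July 5, July 12] → before → no.
W [July 18, July 19] → before → no.
Total: 2.

2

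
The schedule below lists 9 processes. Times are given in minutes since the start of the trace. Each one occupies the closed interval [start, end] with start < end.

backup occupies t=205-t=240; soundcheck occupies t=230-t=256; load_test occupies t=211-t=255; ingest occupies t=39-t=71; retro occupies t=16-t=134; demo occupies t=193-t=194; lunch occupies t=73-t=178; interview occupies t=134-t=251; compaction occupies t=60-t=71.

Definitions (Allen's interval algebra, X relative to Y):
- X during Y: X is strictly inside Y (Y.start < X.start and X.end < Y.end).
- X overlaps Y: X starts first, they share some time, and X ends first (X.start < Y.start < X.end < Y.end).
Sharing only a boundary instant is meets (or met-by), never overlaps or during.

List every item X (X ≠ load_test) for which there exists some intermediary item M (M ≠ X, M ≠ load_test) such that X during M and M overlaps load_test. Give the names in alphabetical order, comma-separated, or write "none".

Target load_test = [t=211, t=255].
Intermediaries M with M overlaps load_test: backup, interview.
Via backup — items with X during backup: none.
Via interview — items with X during interview: backup, demo.
Union: backup, demo.

backup, demo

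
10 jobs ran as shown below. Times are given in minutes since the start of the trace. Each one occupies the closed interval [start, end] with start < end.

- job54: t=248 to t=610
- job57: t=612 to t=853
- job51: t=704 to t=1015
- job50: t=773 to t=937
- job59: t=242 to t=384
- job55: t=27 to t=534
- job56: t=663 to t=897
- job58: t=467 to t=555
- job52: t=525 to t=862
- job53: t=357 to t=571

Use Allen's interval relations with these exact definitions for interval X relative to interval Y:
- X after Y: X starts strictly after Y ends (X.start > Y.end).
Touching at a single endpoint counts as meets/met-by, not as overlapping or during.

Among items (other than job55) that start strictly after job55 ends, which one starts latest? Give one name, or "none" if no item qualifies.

job50

Target job55 = [t=27, t=534].
job50 [t=773, t=937] → after → candidate.
job51 [t=704, t=1015] → after → candidate.
job52 [t=525, t=862] → overlapped-by → excluded.
job53 [t=357, t=571] → overlapped-by → excluded.
job54 [t=248, t=610] → overlapped-by → excluded.
job56 [t=663, t=897] → after → candidate.
job57 [t=612, t=853] → after → candidate.
job58 [t=467, t=555] → overlapped-by → excluded.
job59 [t=242, t=384] → during → excluded.
Among candidates, latest start is t=773 → job50.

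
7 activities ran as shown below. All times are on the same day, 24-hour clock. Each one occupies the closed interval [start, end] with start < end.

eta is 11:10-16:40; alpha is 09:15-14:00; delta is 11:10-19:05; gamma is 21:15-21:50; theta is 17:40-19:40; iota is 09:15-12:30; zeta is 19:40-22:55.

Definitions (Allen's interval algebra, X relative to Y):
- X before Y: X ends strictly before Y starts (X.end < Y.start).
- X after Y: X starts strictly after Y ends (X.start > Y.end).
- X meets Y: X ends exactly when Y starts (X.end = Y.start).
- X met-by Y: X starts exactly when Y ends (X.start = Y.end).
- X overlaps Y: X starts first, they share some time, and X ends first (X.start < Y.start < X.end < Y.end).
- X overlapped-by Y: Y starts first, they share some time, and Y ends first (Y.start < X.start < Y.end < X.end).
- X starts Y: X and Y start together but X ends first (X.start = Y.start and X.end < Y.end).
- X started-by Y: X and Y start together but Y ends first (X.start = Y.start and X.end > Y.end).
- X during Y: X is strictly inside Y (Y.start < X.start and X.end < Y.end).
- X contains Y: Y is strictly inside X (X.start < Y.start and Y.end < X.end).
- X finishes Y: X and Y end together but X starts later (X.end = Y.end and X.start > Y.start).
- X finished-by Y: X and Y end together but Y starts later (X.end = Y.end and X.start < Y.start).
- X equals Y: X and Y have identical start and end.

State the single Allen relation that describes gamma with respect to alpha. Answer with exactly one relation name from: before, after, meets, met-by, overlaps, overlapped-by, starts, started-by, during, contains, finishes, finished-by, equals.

gamma = [21:15, 21:50]; alpha = [09:15, 14:00].
Compare endpoints: gamma.start > alpha.start, gamma.start > alpha.end, gamma.end > alpha.start, gamma.end > alpha.end.
That pattern is 'after'.

after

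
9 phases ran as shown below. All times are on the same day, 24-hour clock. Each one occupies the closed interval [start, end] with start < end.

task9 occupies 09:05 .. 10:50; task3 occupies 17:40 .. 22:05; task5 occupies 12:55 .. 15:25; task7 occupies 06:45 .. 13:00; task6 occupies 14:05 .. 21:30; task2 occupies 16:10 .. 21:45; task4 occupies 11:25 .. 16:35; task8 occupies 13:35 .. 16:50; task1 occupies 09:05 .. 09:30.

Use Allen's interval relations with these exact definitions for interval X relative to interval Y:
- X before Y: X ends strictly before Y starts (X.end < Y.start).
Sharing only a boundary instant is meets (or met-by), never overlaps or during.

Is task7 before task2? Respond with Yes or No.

task7 = [06:45, 13:00], task2 = [16:10, 21:45].
Actual relation of task7 to task2: before.
Asked whether 'before' holds → Yes.

Yes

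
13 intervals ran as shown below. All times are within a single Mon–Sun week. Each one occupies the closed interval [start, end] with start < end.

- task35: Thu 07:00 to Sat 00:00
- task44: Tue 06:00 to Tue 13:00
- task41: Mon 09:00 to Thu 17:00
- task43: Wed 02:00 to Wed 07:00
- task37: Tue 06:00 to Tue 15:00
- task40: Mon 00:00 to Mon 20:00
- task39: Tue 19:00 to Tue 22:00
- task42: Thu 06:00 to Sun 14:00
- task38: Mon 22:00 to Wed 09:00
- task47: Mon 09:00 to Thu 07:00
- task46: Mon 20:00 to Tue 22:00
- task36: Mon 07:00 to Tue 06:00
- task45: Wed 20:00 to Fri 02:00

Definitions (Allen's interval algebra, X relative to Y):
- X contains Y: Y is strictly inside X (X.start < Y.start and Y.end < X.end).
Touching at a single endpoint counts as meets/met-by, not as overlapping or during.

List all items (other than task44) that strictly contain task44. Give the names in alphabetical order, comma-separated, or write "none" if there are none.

Target task44 = [Tue 06:00, Tue 13:00].
task35 [Thu 07:00, Sat 00:00] → after → no.
task36 [Mon 07:00, Tue 06:00] → meets → no.
task37 [Tue 06:00, Tue 15:00] → started-by → no.
task38 [Mon 22:00, Wed 09:00] → contains → yes.
task39 [Tue 19:00, Tue 22:00] → after → no.
task40 [Mon 00:00, Mon 20:00] → before → no.
task41 [Mon 09:00, Thu 17:00] → contains → yes.
task42 [Thu 06:00, Sun 14:00] → after → no.
task43 [Wed 02:00, Wed 07:00] → after → no.
task45 [Wed 20:00, Fri 02:00] → after → no.
task46 [Mon 20:00, Tue 22:00] → contains → yes.
task47 [Mon 09:00, Thu 07:00] → contains → yes.
Result: task38, task41, task46, task47.

task38, task41, task46, task47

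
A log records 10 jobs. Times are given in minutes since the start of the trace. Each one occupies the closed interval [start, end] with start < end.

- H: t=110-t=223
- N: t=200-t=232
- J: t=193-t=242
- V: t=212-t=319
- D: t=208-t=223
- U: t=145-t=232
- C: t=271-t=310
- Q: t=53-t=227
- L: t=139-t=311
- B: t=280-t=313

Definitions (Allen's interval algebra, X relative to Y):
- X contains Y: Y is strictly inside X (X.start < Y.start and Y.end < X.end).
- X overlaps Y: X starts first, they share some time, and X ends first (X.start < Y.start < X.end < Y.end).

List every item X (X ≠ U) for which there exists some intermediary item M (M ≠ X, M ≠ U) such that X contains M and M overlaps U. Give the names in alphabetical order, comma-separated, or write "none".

Target U = [t=145, t=232].
Intermediaries M with M overlaps U: H, Q.
Via H — items with X contains H: Q.
Via Q — items with X contains Q: none.
Union: Q.

Q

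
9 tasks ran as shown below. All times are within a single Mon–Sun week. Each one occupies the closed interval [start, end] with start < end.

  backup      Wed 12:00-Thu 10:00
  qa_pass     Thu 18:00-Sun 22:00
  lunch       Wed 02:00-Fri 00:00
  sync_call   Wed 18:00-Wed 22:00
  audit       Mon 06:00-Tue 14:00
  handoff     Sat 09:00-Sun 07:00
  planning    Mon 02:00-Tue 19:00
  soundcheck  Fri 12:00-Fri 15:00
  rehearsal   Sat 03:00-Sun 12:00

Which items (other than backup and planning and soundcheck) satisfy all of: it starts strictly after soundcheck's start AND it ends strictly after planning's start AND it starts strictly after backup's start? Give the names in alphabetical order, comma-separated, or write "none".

handoff, rehearsal

Conditions: its start is strictly after soundcheck's start (X.start > Fri 12:00) AND its end is strictly after planning's start (X.end > Mon 02:00) AND its start is strictly after backup's start (X.start > Wed 12:00).
audit: start Mon 06:00 > Fri 12:00? ✗; end Tue 14:00 > Mon 02:00? ✓; start Mon 06:00 > Wed 12:00? ✗ → no.
handoff: start Sat 09:00 > Fri 12:00? ✓; end Sun 07:00 > Mon 02:00? ✓; start Sat 09:00 > Wed 12:00? ✓ → yes.
lunch: start Wed 02:00 > Fri 12:00? ✗; end Fri 00:00 > Mon 02:00? ✓; start Wed 02:00 > Wed 12:00? ✗ → no.
qa_pass: start Thu 18:00 > Fri 12:00? ✗; end Sun 22:00 > Mon 02:00? ✓; start Thu 18:00 > Wed 12:00? ✓ → no.
rehearsal: start Sat 03:00 > Fri 12:00? ✓; end Sun 12:00 > Mon 02:00? ✓; start Sat 03:00 > Wed 12:00? ✓ → yes.
sync_call: start Wed 18:00 > Fri 12:00? ✗; end Wed 22:00 > Mon 02:00? ✓; start Wed 18:00 > Wed 12:00? ✓ → no.
Result: handoff, rehearsal.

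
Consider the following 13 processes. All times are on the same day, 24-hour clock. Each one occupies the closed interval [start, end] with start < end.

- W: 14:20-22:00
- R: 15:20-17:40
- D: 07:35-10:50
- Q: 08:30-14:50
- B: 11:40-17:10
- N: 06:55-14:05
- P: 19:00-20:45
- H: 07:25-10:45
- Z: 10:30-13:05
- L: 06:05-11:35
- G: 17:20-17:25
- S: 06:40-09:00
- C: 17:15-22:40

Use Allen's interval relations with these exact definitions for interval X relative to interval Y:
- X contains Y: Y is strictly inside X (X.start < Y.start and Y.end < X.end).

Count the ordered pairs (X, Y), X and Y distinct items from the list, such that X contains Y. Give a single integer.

13

Checking all 156 ordered pairs for relation 'contains'; matching pairs in alphabetical order:
(C, G): C contains G ✓
(C, P): C contains P ✓
(L, D): L contains D ✓
(L, H): L contains H ✓
(L, S): L contains S ✓
(N, D): N contains D ✓
(N, H): N contains H ✓
(N, Z): N contains Z ✓
(Q, Z): Q contains Z ✓
(R, G): R contains G ✓
(W, G): W contains G ✓
(W, P): W contains P ✓
(W, R): W contains R ✓
Count: 13.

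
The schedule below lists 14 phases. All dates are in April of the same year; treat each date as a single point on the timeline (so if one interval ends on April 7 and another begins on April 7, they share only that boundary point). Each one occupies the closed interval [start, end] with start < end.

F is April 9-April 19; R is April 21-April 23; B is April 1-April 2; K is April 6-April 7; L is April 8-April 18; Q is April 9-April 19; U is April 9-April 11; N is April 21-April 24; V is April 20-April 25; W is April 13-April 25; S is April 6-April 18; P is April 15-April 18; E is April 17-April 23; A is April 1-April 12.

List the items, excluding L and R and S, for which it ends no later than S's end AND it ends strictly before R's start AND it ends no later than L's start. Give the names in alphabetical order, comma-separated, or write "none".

B, K

Conditions: its end is no later than S's end (X.end <= April 18) AND its end is strictly before R's start (X.end < April 21) AND its end is no later than L's start (X.end <= April 8).
A: end April 12 <= April 18? ✓; end April 12 < April 21? ✓; end April 12 <= April 8? ✗ → no.
B: end April 2 <= April 18? ✓; end April 2 < April 21? ✓; end April 2 <= April 8? ✓ → yes.
E: end April 23 <= April 18? ✗; end April 23 < April 21? ✗; end April 23 <= April 8? ✗ → no.
F: end April 19 <= April 18? ✗; end April 19 < April 21? ✓; end April 19 <= April 8? ✗ → no.
K: end April 7 <= April 18? ✓; end April 7 < April 21? ✓; end April 7 <= April 8? ✓ → yes.
N: end April 24 <= April 18? ✗; end April 24 < April 21? ✗; end April 24 <= April 8? ✗ → no.
P: end April 18 <= April 18? ✓; end April 18 < April 21? ✓; end April 18 <= April 8? ✗ → no.
Q: end April 19 <= April 18? ✗; end April 19 < April 21? ✓; end April 19 <= April 8? ✗ → no.
U: end April 11 <= April 18? ✓; end April 11 < April 21? ✓; end April 11 <= April 8? ✗ → no.
V: end April 25 <= April 18? ✗; end April 25 < April 21? ✗; end April 25 <= April 8? ✗ → no.
W: end April 25 <= April 18? ✗; end April 25 < April 21? ✗; end April 25 <= April 8? ✗ → no.
Result: B, K.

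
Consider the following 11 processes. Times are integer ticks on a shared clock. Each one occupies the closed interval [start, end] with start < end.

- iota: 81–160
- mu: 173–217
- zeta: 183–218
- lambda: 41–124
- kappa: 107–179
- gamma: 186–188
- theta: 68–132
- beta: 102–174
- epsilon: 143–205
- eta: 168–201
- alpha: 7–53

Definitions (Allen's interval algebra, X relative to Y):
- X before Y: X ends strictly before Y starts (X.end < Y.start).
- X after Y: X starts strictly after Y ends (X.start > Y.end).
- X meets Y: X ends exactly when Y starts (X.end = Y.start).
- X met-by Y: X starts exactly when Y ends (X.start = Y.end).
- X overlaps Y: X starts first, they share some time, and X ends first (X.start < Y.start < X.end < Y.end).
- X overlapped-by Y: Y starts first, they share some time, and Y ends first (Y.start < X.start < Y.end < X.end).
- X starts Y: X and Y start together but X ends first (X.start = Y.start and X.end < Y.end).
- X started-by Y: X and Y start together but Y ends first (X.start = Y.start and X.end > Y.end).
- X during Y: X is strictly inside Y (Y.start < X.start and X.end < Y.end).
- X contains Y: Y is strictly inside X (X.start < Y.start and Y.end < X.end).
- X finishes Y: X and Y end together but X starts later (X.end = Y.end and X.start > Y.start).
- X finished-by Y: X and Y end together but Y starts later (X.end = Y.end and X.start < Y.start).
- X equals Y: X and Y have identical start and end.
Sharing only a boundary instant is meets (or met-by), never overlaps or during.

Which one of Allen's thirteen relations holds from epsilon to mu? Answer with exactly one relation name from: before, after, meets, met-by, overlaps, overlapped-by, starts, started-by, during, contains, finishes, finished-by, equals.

epsilon = [143, 205]; mu = [173, 217].
Compare endpoints: epsilon.start < mu.start, epsilon.start < mu.end, epsilon.end > mu.start, epsilon.end < mu.end.
That pattern is 'overlaps'.

overlaps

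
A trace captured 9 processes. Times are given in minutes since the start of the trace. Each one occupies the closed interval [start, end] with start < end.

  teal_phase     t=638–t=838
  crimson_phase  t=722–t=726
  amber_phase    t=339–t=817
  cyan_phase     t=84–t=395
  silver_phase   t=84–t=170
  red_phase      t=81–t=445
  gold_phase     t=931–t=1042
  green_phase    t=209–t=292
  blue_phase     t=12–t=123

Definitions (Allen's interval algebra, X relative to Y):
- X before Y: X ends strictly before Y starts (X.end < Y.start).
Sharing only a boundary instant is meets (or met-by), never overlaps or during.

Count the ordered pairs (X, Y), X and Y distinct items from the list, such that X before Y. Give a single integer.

Checking all 72 ordered pairs for relation 'before'; matching pairs in alphabetical order:
(amber_phase, gold_phase): amber_phase before gold_phase ✓
(blue_phase, amber_phase): blue_phase before amber_phase ✓
(blue_phase, crimson_phase): blue_phase before crimson_phase ✓
(blue_phase, gold_phase): blue_phase before gold_phase ✓
(blue_phase, green_phase): blue_phase before green_phase ✓
(blue_phase, teal_phase): blue_phase before teal_phase ✓
(crimson_phase, gold_phase): crimson_phase before gold_phase ✓
(cyan_phase, crimson_phase): cyan_phase before crimson_phase ✓
(cyan_phase, gold_phase): cyan_phase before gold_phase ✓
(cyan_phase, teal_phase): cyan_phase before teal_phase ✓
(green_phase, amber_phase): green_phase before amber_phase ✓
(green_phase, crimson_phase): green_phase before crimson_phase ✓
(green_phase, gold_phase): green_phase before gold_phase ✓
(green_phase, teal_phase): green_phase before teal_phase ✓
(red_phase, crimson_phase): red_phase before crimson_phase ✓
(red_phase, gold_phase): red_phase before gold_phase ✓
(red_phase, teal_phase): red_phase before teal_phase ✓
(silver_phase, amber_phase): silver_phase before amber_phase ✓
(silver_phase, crimson_phase): silver_phase before crimson_phase ✓
(silver_phase, gold_phase): silver_phase before gold_phase ✓
(silver_phase, green_phase): silver_phase before green_phase ✓
(silver_phase, teal_phase): silver_phase before teal_phase ✓
(teal_phase, gold_phase): teal_phase before gold_phase ✓
Count: 23.

23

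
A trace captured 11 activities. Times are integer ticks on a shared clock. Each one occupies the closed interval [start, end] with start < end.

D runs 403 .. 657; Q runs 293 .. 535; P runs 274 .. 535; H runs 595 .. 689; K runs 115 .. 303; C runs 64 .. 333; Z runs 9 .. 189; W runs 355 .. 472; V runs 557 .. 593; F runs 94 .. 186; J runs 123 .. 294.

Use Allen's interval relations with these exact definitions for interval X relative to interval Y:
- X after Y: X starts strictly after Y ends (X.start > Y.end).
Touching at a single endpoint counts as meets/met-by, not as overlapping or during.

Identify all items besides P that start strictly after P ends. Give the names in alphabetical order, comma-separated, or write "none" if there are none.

Target P = [274, 535].
C [64, 333] → overlaps → no.
D [403, 657] → overlapped-by → no.
F [94, 186] → before → no.
H [595, 689] → after → yes.
J [123, 294] → overlaps → no.
K [115, 303] → overlaps → no.
Q [293, 535] → finishes → no.
V [557, 593] → after → yes.
W [355, 472] → during → no.
Z [9, 189] → before → no.
Result: H, V.

H, V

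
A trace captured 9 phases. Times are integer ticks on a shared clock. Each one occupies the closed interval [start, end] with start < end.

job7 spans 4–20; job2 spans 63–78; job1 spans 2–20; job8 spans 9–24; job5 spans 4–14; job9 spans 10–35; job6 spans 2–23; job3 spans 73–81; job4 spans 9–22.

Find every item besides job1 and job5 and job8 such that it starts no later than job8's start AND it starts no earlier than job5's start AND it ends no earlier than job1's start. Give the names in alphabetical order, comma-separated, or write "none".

Conditions: its start is no later than job8's start (X.start <= 9) AND its start is no earlier than job5's start (X.start >= 4) AND its end is no earlier than job1's start (X.end >= 2).
job2: start 63 <= 9? ✗; start 63 >= 4? ✓; end 78 >= 2? ✓ → no.
job3: start 73 <= 9? ✗; start 73 >= 4? ✓; end 81 >= 2? ✓ → no.
job4: start 9 <= 9? ✓; start 9 >= 4? ✓; end 22 >= 2? ✓ → yes.
job6: start 2 <= 9? ✓; start 2 >= 4? ✗; end 23 >= 2? ✓ → no.
job7: start 4 <= 9? ✓; start 4 >= 4? ✓; end 20 >= 2? ✓ → yes.
job9: start 10 <= 9? ✗; start 10 >= 4? ✓; end 35 >= 2? ✓ → no.
Result: job4, job7.

job4, job7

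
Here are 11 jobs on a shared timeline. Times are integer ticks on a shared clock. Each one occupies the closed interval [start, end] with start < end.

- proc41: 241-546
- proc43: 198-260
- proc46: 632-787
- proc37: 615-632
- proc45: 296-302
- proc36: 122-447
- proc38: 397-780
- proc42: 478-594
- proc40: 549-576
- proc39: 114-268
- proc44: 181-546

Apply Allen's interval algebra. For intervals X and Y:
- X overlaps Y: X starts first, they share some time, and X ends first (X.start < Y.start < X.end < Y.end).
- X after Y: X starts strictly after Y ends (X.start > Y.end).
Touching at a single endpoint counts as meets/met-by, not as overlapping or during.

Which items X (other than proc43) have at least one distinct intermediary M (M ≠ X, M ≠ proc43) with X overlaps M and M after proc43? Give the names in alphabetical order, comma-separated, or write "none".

Target proc43 = [198, 260].
Intermediaries M with M after proc43: proc37, proc38, proc40, proc42, proc45, proc46.
Via proc37 — items with X overlaps proc37: none.
Via proc38 — items with X overlaps proc38: proc36, proc41, proc44.
Via proc40 — items with X overlaps proc40: none.
Via proc42 — items with X overlaps proc42: proc41, proc44.
Via proc45 — items with X overlaps proc45: none.
Via proc46 — items with X overlaps proc46: proc38.
Union: proc36, proc38, proc41, proc44.

proc36, proc38, proc41, proc44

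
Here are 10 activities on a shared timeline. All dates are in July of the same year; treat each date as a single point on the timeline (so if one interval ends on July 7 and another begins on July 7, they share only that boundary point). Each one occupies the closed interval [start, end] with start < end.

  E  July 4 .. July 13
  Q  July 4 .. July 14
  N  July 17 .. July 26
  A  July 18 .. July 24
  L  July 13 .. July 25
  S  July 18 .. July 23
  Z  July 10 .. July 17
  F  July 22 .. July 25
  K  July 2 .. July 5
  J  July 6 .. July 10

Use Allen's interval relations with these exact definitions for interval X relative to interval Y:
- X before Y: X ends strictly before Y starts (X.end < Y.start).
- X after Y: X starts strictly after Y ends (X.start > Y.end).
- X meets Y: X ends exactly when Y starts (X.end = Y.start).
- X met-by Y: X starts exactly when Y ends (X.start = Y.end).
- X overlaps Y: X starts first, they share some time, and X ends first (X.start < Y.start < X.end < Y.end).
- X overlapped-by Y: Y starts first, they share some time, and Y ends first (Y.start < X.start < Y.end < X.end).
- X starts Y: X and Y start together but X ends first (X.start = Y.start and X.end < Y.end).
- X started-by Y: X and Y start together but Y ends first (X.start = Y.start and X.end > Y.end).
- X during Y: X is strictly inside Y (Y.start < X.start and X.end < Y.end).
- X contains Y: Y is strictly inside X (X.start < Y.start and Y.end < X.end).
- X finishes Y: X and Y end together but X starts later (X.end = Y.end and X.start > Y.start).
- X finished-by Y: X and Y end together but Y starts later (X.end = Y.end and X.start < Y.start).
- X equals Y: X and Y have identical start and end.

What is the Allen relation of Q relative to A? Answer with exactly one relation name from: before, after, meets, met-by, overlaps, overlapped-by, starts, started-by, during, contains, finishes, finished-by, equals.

before

Q = [July 4, July 14]; A = [July 18, July 24].
Compare endpoints: Q.start < A.start, Q.start < A.end, Q.end < A.start, Q.end < A.end.
That pattern is 'before'.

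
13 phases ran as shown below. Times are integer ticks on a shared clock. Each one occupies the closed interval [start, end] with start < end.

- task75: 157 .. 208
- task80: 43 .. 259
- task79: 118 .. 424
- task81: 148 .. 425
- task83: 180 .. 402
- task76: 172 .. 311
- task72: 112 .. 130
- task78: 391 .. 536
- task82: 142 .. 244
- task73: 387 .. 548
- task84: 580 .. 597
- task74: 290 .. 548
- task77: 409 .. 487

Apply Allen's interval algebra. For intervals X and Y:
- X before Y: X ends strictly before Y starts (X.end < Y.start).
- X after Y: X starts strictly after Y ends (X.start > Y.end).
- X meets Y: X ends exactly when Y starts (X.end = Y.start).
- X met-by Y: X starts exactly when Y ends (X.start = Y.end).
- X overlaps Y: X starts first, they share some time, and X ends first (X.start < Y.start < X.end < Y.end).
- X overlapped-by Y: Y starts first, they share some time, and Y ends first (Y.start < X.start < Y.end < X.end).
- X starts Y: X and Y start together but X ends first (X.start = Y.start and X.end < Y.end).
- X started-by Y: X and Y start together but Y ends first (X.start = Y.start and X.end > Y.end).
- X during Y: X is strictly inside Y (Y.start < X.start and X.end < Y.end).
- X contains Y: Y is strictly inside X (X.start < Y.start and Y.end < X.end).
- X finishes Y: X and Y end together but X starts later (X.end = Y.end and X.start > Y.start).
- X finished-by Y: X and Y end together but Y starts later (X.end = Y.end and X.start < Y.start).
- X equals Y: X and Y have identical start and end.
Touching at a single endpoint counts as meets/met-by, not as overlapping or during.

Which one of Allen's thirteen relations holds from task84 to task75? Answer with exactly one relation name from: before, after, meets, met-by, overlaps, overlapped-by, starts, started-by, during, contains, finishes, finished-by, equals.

after

task84 = [580, 597]; task75 = [157, 208].
Compare endpoints: task84.start > task75.start, task84.start > task75.end, task84.end > task75.start, task84.end > task75.end.
That pattern is 'after'.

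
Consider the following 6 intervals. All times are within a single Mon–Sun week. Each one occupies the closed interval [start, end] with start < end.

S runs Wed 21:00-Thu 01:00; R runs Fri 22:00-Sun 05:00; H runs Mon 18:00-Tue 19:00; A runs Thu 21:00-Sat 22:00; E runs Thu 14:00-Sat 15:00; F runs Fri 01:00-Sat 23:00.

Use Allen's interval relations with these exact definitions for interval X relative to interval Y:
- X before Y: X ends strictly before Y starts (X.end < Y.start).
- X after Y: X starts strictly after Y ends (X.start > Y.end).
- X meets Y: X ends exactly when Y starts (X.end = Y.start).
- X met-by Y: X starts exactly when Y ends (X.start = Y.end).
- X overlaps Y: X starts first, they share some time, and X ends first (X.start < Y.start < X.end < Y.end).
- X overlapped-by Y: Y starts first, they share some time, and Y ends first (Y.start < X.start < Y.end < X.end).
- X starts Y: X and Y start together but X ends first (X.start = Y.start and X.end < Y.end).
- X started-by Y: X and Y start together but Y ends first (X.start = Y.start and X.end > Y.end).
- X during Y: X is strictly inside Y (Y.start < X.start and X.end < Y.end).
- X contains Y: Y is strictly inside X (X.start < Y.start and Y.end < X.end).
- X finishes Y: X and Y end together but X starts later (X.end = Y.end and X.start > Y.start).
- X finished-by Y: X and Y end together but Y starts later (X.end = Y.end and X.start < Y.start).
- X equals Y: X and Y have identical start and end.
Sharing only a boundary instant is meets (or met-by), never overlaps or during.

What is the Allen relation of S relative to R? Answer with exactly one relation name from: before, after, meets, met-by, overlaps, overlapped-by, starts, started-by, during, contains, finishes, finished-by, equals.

before

S = [Wed 21:00, Thu 01:00]; R = [Fri 22:00, Sun 05:00].
Compare endpoints: S.start < R.start, S.start < R.end, S.end < R.start, S.end < R.end.
That pattern is 'before'.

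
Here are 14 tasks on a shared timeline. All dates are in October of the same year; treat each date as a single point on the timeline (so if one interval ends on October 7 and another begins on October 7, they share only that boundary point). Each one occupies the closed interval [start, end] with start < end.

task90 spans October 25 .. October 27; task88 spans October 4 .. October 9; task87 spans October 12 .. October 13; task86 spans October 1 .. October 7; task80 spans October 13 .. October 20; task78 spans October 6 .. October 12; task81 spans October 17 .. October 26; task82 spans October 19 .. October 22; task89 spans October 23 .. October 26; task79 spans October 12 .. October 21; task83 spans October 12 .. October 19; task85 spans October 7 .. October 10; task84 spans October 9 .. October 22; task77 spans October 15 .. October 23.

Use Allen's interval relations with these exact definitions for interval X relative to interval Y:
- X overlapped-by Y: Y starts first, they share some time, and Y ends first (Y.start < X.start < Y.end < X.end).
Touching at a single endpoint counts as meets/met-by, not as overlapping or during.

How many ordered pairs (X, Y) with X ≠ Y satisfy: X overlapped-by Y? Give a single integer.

Checking all 182 ordered pairs for relation 'overlapped-by'; matching pairs in alphabetical order:
(task77, task79): task77 overlapped-by task79 ✓
(task77, task80): task77 overlapped-by task80 ✓
(task77, task83): task77 overlapped-by task83 ✓
(task77, task84): task77 overlapped-by task84 ✓
(task78, task86): task78 overlapped-by task86 ✓
(task78, task88): task78 overlapped-by task88 ✓
(task80, task83): task80 overlapped-by task83 ✓
(task81, task77): task81 overlapped-by task77 ✓
(task81, task79): task81 overlapped-by task79 ✓
(task81, task80): task81 overlapped-by task80 ✓
(task81, task83): task81 overlapped-by task83 ✓
(task81, task84): task81 overlapped-by task84 ✓
(task82, task79): task82 overlapped-by task79 ✓
(task82, task80): task82 overlapped-by task80 ✓
(task84, task78): task84 overlapped-by task78 ✓
(task84, task85): task84 overlapped-by task85 ✓
(task85, task88): task85 overlapped-by task88 ✓
(task88, task86): task88 overlapped-by task86 ✓
(task90, task81): task90 overlapped-by task81 ✓
(task90, task89): task90 overlapped-by task89 ✓
Count: 20.

20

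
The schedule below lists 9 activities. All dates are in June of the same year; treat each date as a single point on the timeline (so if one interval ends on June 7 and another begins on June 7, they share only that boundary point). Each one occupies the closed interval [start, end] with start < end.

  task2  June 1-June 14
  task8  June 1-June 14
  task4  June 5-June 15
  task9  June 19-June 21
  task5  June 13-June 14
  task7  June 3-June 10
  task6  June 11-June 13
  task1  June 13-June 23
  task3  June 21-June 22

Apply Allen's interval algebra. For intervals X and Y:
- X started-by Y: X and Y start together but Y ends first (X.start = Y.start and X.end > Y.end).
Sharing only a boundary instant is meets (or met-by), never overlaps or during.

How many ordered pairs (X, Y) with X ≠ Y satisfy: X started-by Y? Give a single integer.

Checking all 72 ordered pairs for relation 'started-by'; matching pairs in alphabetical order:
(task1, task5): task1 started-by task5 ✓
Count: 1.

1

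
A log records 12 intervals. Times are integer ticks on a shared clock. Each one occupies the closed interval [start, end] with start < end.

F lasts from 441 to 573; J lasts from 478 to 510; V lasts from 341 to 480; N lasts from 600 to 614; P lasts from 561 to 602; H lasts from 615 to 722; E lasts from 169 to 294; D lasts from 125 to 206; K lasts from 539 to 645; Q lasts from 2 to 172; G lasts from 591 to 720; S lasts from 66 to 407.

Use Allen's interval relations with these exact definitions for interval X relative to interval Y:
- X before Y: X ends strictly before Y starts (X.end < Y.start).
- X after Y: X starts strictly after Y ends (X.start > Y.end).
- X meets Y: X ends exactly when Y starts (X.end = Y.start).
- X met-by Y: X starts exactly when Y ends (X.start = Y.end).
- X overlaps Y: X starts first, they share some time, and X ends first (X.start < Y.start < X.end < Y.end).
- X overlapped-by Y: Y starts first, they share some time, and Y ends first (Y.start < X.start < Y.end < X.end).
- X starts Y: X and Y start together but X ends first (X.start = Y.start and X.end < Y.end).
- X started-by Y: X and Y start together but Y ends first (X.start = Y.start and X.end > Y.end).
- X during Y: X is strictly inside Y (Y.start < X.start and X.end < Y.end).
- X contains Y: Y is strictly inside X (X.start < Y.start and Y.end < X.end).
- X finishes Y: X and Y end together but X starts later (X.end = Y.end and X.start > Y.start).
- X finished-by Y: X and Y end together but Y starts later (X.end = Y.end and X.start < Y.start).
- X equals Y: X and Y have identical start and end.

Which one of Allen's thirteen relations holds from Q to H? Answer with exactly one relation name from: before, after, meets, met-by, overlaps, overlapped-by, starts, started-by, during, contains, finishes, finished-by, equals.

Q = [2, 172]; H = [615, 722].
Compare endpoints: Q.start < H.start, Q.start < H.end, Q.end < H.start, Q.end < H.end.
That pattern is 'before'.

before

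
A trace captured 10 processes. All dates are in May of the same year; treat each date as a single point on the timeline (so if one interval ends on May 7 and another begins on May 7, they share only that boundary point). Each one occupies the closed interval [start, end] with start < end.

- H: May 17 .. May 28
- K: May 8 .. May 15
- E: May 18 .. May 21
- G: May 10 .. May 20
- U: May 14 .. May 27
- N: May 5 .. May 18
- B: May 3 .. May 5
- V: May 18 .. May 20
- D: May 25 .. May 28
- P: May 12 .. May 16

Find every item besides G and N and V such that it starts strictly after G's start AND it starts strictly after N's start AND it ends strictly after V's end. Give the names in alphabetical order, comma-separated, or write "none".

Conditions: its start is strictly after G's start (X.start > May 10) AND its start is strictly after N's start (X.start > May 5) AND its end is strictly after V's end (X.end > May 20).
B: start May 3 > May 10? ✗; start May 3 > May 5? ✗; end May 5 > May 20? ✗ → no.
D: start May 25 > May 10? ✓; start May 25 > May 5? ✓; end May 28 > May 20? ✓ → yes.
E: start May 18 > May 10? ✓; start May 18 > May 5? ✓; end May 21 > May 20? ✓ → yes.
H: start May 17 > May 10? ✓; start May 17 > May 5? ✓; end May 28 > May 20? ✓ → yes.
K: start May 8 > May 10? ✗; start May 8 > May 5? ✓; end May 15 > May 20? ✗ → no.
P: start May 12 > May 10? ✓; start May 12 > May 5? ✓; end May 16 > May 20? ✗ → no.
U: start May 14 > May 10? ✓; start May 14 > May 5? ✓; end May 27 > May 20? ✓ → yes.
Result: D, E, H, U.

D, E, H, U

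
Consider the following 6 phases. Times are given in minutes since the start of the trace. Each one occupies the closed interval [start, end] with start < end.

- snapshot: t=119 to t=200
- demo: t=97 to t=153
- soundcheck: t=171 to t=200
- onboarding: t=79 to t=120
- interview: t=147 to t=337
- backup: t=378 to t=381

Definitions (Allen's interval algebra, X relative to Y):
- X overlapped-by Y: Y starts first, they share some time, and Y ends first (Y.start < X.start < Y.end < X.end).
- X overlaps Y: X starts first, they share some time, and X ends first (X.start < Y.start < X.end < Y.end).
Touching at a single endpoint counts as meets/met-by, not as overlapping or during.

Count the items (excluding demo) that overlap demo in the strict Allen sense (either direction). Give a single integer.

3

Target demo = [t=97, t=153].
backup [t=378, t=381] → after → no.
interview [t=147, t=337] → overlapped-by → counts.
onboarding [t=79, t=120] → overlaps → counts.
snapshot [t=119, t=200] → overlapped-by → counts.
soundcheck [t=171, t=200] → after → no.
Total: 3.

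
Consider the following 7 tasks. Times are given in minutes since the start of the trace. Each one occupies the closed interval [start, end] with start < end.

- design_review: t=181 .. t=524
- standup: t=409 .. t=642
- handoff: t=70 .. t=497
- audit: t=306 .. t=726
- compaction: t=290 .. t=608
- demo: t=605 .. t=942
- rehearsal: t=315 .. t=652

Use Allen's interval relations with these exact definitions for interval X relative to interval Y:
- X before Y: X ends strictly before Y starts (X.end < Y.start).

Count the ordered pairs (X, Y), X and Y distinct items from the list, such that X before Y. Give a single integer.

2

Checking all 42 ordered pairs for relation 'before'; matching pairs in alphabetical order:
(design_review, demo): design_review before demo ✓
(handoff, demo): handoff before demo ✓
Count: 2.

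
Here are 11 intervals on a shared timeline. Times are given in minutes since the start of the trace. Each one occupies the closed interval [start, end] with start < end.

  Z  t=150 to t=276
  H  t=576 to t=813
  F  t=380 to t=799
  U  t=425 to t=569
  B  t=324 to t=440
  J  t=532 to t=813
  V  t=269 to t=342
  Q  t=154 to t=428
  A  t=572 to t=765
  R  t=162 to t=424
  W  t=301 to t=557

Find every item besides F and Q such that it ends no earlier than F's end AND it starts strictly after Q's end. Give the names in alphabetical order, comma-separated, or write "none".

Conditions: its end is no earlier than F's end (X.end >= t=799) AND its start is strictly after Q's end (X.start > t=428).
A: end t=765 >= t=799? ✗; start t=572 > t=428? ✓ → no.
B: end t=440 >= t=799? ✗; start t=324 > t=428? ✗ → no.
H: end t=813 >= t=799? ✓; start t=576 > t=428? ✓ → yes.
J: end t=813 >= t=799? ✓; start t=532 > t=428? ✓ → yes.
R: end t=424 >= t=799? ✗; start t=162 > t=428? ✗ → no.
U: end t=569 >= t=799? ✗; start t=425 > t=428? ✗ → no.
V: end t=342 >= t=799? ✗; start t=269 > t=428? ✗ → no.
W: end t=557 >= t=799? ✗; start t=301 > t=428? ✗ → no.
Z: end t=276 >= t=799? ✗; start t=150 > t=428? ✗ → no.
Result: H, J.

H, J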